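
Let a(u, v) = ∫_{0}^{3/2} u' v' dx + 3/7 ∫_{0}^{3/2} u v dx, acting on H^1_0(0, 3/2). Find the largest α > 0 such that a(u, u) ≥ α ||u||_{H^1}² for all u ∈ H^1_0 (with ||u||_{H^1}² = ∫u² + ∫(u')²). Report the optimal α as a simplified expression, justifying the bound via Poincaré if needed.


α = (27 + 28*π^2)/(7*(9 + 4*π^2))

Coercivity of a(·,·) on H^1_0(0, 3/2) means a(u, u) ≥ α ||u||_{H^1}² for every u ∈ H^1_0.
The interval has length L = 3/2, and Poincaré/coercivity depend only on L. Here a(u, u) = ∫(u')² + (3/7)·∫u².
Here 0 < c = 3/7 < 1. The condition a(u,u) ≥ α||u||_{H^1}² reads (1−α)∫(u')² ≥ (α−c)∫u². Any admissible α is ≤ 1 (rapidly oscillating u have ∫u²/∫(u')² → 0), and α = 1 would force 0 ≥ (1−c)∫u², impossible since c < 1; so 1−α > 0. By the sharp Poincaré inequality on H^1_0 of an interval of length L, ∫(u')² ≥ (π/L)²∫u² with equality for the first sine mode sin(π(x−x₀)/L) (x₀ the left endpoint), so the inequality holds for all u iff (1−α)(π/L)² ≥ α − c, i.e. α ≤ ((π/L)² + c)/((π/L)² + 1) = (1 + c(L/π)²)/(1 + (L/π)²). With (π/L)² = 4*π^2/9 and c = 3/7, the largest admissible constant is α = ((π/L)² + c)/((π/L)² + 1).
Simplifying, α = (27 + 28*π^2)/(7*(9 + 4*π^2)).


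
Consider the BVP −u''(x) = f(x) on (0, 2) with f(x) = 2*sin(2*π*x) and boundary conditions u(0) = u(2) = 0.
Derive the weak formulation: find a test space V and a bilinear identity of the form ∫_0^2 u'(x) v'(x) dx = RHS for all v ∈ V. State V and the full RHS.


V = H^1_0(0, 2) (so v(0) = v(2) = 0); weak form: ∫_0^2 u'v' dx = ∫_0^2 (2*sin(2*π*x)) v dx for all v ∈ V.

Multiply both sides by a test function v and integrate from 0 to 2:
  ∫_0^2 −u''(x) v(x) dx = ∫_0^2 f(x) v(x) dx.
Integrate the LHS by parts once:
  ∫_0^2 −u'' v dx = −[u'(x) v(x)]_0^2 + ∫_0^2 u'(x) v'(x) dx.
Thus ∫_0^2 u'(x) v'(x) dx = ∫_0^2 f(x) v(x) dx + [u'(x) v(x)]_0^2.
Choose V so that boundary terms are either known or forced to vanish.
u is Dirichlet: u(0) = u(2) = 0. Let V = H^1_0(0, 2); then v(0) = v(2) = 0, and [u' v]_0^2 = 0.
Weak formulation: find u (satisfying any essential BC) such that ∫_0^2 u'(x) v'(x) dx = ∫_0^2 f v dx for all v ∈ V.
Substituting f(x) = 2*sin(2*π*x), the right-hand side is ∫_0^2 (2*sin(2*π*x)) v dx.


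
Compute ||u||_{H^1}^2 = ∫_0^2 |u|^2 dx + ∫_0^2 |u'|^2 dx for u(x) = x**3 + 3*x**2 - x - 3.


||u||_{H^1}^2 = 33952/105

The H^1 norm (squared) on an interval (0, L) is
  ||u||_{H^1}^2 = ∫_0^L u(x)^2 dx + ∫_0^L u'(x)^2 dx.
Compute u'(x) = 3*x**2 + 6*x - 1.
Then u(x)^2 = x**6 + 6*x**5 + 7*x**4 - 12*x**3 - 17*x**2 + 6*x + 9 and u'(x)^2 = 9*x**4 + 36*x**3 + 30*x**2 - 12*x + 1.
Integrate each monomial from 0 to 2 using ∫_0^2 c·x^n dx = c·2^(n+1)/(n+1):
  ∫_0^2 u(x)^2 dx = ∫_0^2 (x^6 + 6*x^5 + 7*x^4 - 12*x^3 - 17*x^2 + 6*x + 9) dx. Term by term:
    ∫_0^2 x^6 dx = 128/7;  ∫_0^2 6*x^5 dx = 64;  ∫_0^2 7*x^4 dx = 224/5;
    ∫_0^2 -12*x^3 dx = -48;  ∫_0^2 -17*x^2 dx = -136/3;  ∫_0^2 6*x dx = 12;
    ∫_0^2 9 dx = 18.
  Sum: 128/7 + 64 + 224/5 − 48 − 136/3 + 12 + 18 = 6694/105.
  ∫_0^2 u'(x)^2 dx = ∫_0^2 (9*x^4 + 36*x^3 + 30*x^2 - 12*x + 1) dx. Term by term:
    ∫_0^2 9*x^4 dx = 288/5;  ∫_0^2 36*x^3 dx = 144;  ∫_0^2 30*x^2 dx = 80;
    ∫_0^2 -12*x dx = -24;  ∫_0^2 1 dx = 2.
  Sum: 288/5 + 144 + 80 − 24 + 2 = 1298/5.
Adding: ||u||_{H^1}^2 = 6694/105 + 1298/5 = 33952/105.


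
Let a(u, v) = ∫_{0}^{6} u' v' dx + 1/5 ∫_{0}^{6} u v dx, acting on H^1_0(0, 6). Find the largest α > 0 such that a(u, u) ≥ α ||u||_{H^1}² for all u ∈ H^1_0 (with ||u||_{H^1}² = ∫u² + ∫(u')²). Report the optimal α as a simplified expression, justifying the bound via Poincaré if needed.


α = (36/5 + π^2)/(π^2 + 36)

Coercivity of a(·,·) on H^1_0(0, 6) means a(u, u) ≥ α ||u||_{H^1}² for every u ∈ H^1_0.
The interval has length L = 6, and Poincaré/coercivity depend only on L. Here a(u, u) = ∫(u')² + (1/5)·∫u².
Here 0 < c = 1/5 < 1. The condition a(u,u) ≥ α||u||_{H^1}² reads (1−α)∫(u')² ≥ (α−c)∫u². Any admissible α is ≤ 1 (rapidly oscillating u have ∫u²/∫(u')² → 0), and α = 1 would force 0 ≥ (1−c)∫u², impossible since c < 1; so 1−α > 0. By the sharp Poincaré inequality on H^1_0 of an interval of length L, ∫(u')² ≥ (π/L)²∫u² with equality for the first sine mode sin(π(x−x₀)/L) (x₀ the left endpoint), so the inequality holds for all u iff (1−α)(π/L)² ≥ α − c, i.e. α ≤ ((π/L)² + c)/((π/L)² + 1) = (1 + c(L/π)²)/(1 + (L/π)²). With (π/L)² = π^2/36 and c = 1/5, the largest admissible constant is α = ((π/L)² + c)/((π/L)² + 1).
Simplifying, α = (36/5 + π^2)/(π^2 + 36).


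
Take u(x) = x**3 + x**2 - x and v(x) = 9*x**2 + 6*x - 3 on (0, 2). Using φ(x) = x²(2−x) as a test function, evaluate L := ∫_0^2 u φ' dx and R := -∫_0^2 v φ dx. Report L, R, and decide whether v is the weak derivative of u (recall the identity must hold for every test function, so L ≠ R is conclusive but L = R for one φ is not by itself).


LHS = -124/15, RHS = -124/5. No, v is not the weak derivative of u.

u(x) = x**3 + x**2 - x, classical derivative u'(x) = 3*x**2 + 2*x - 1.
φ(x) = x²(2−x), so φ'(x) = x*(4 - 3*x).
Note φ(0) = φ(2) = 0, so the boundary term u·φ vanishes.
LHS = ∫_0^2 u(x) φ'(x) dx = ∫_0^2 (-3*x^5 + x^4 + 7*x^3 - 4*x^2) dx. Term by term:
  ∫_0^2 -3*x^5 dx = -32;  ∫_0^2 x^4 dx = 32/5;  ∫_0^2 7*x^3 dx = 28;
  ∫_0^2 -4*x^2 dx = -32/3.
Sum: -32 + 32/5 + 28 − 32/3 = -124/15.
So LHS = -124/15.
∫_0^2 v(x) φ(x) dx = ∫_0^2 (-9*x^5 + 12*x^4 + 15*x^3 - 6*x^2) dx. Term by term:
  ∫_0^2 -9*x^5 dx = -96;  ∫_0^2 12*x^4 dx = 384/5;  ∫_0^2 15*x^3 dx = 60;
  ∫_0^2 -6*x^2 dx = -16.
Sum: -96 + 384/5 + 60 − 16 = 124/5.
So RHS = -∫_0^2 v(x) φ(x) dx = -124/5.
LHS − RHS = 248/15 ≠ 0, so the identity fails.
(For a valid weak derivative the identity must hold for EVERY test function, in particular this one. The failure shows v is NOT the weak derivative of u.)
Correct weak derivative would be u'(x) = 3*x**2 + 2*x - 1.


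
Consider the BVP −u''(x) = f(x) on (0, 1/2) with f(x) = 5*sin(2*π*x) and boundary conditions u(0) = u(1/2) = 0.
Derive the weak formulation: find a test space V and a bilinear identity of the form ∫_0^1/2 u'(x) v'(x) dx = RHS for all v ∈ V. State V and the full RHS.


V = H^1_0(0, 1/2) (so v(0) = v(1/2) = 0); weak form: ∫_0^1/2 u'v' dx = ∫_0^1/2 (5*sin(2*π*x)) v dx for all v ∈ V.

Multiply both sides by a test function v and integrate from 0 to 1/2:
  ∫_0^1/2 −u''(x) v(x) dx = ∫_0^1/2 f(x) v(x) dx.
Integrate the LHS by parts once:
  ∫_0^1/2 −u'' v dx = −[u'(x) v(x)]_0^1/2 + ∫_0^1/2 u'(x) v'(x) dx.
Thus ∫_0^1/2 u'(x) v'(x) dx = ∫_0^1/2 f(x) v(x) dx + [u'(x) v(x)]_0^1/2.
Choose V so that boundary terms are either known or forced to vanish.
u is Dirichlet: u(0) = u(1/2) = 0. Let V = H^1_0(0, 1/2); then v(0) = v(1/2) = 0, and [u' v]_0^1/2 = 0.
Weak formulation: find u (satisfying any essential BC) such that ∫_0^1/2 u'(x) v'(x) dx = ∫_0^1/2 f v dx for all v ∈ V.
Substituting f(x) = 5*sin(2*π*x), the right-hand side is ∫_0^1/2 (5*sin(2*π*x)) v dx.


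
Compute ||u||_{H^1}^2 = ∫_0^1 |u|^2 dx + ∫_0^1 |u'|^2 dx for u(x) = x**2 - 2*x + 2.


||u||_{H^1}^2 = 16/5

The H^1 norm (squared) on an interval (0, L) is
  ||u||_{H^1}^2 = ∫_0^L u(x)^2 dx + ∫_0^L u'(x)^2 dx.
Compute u'(x) = 2*x - 2.
Then u(x)^2 = x**4 - 4*x**3 + 8*x**2 - 8*x + 4 and u'(x)^2 = 4*x**2 - 8*x + 4.
Integrate each monomial from 0 to 1 using ∫_0^1 c·x^n dx = c·1^(n+1)/(n+1):
  ∫_0^1 u(x)^2 dx = ∫_0^1 (x^4 - 4*x^3 + 8*x^2 - 8*x + 4) dx. Term by term:
    ∫_0^1 x^4 dx = 1/5;  ∫_0^1 -4*x^3 dx = -1;  ∫_0^1 8*x^2 dx = 8/3;
    ∫_0^1 -8*x dx = -4;  ∫_0^1 4 dx = 4.
  Sum: 1/5 − 1 + 8/3 − 4 + 4 = 28/15.
  ∫_0^1 u'(x)^2 dx = ∫_0^1 (4*x^2 - 8*x + 4) dx. Term by term:
    ∫_0^1 4*x^2 dx = 4/3;  ∫_0^1 -8*x dx = -4;  ∫_0^1 4 dx = 4.
  Sum: 4/3 − 4 + 4 = 4/3.
Adding: ||u||_{H^1}^2 = 28/15 + 4/3 = 16/5.


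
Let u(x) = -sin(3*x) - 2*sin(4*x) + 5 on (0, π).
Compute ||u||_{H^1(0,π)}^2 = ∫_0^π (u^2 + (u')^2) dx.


||u||_{H^1(0,π)}^2 = -20/3 + 64*π

u'(x) = -3*cos(3*x) - 8*cos(4*x).
Expand u² and (u')² and integrate term by term on (0, π), using: for integers n ≥ 1, ∫_0^π sin²(nx) dx = ∫_0^π cos²(nx) dx = π/2; for n ≠ n', ∫_0^π sin(nx)sin(n'x) dx = ∫_0^π cos(nx)cos(n'x) dx = 0; and by product-to-sum, ∫_0^π sin(nx)cos(n'x) dx = ½∫_0^π [sin((n+n')x) + sin((n−n')x)] dx, which is 0 when n+n' is even and 2n/(n²−n'²) when n+n' is odd (it need not vanish on (0, π)). For the constant mode: ∫_0^π 1 dx = π, ∫_0^π cos(nx) dx = 0, ∫_0^π sin(nx) dx = (1−(−1)^n)/n.
  u² squared terms: (5)²·∫1 dx = 25·π = 25*π;  (-1)²·∫sin(3x)² dx = 1·π/2 = π/2;  (-2)²·∫sin(4x)² dx = 4·π/2 = 2*π.
  u² cross terms: 2·(5)·(-1)·∫1·sin(3x) dx = -10·(2/3) = -20/3;  2·(5)·(-2)·∫1·sin(4x) dx = -20·(0) = 0;  2·(-1)·(-2)·∫sin(3x)·sin(4x) dx = 4·(0) = 0.
  So ∫_0^π u² dx = 25*π + π/2 + 2*π − 20/3 + 0 + 0 = -20/3 + 55*π/2.
  (u')² squared terms: (-8)²·∫cos(4x)² dx = 64·π/2 = 32*π;  (-3)²·∫cos(3x)² dx = 9·π/2 = 9*π/2.
  (u')² cross terms: 2·(-8)·(-3)·∫cos(4x)·cos(3x) dx = 48·(0) = 0.
  So ∫_0^π (u')² dx = 32*π + 9*π/2 + 0 = 73*π/2.
||u||_{H^1}^2 = (-20/3 + 55*π/2) + (73*π/2) = -20/3 + 64*π.


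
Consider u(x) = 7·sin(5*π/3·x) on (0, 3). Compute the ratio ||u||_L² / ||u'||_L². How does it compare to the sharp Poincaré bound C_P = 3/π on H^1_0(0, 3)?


||u||_L² / ||u'||_L² = 3/(5*π) < C_P = 3/π.

u(x) = 7·sin(5*π/3·x), so u'(x) = 35*π*cos(5*π*x/3)/3.
Writing u(x) = A·sin(kπx/L) with A = 7 and k = 5, use ∫_0^L sin²(kπx/L) dx = L/2 and ∫_0^L cos²(kπx/L) dx = L/2.
u² = 49·sin²(5*π/3·x) and (u')² = 1225*π^2/9·cos²(5*π/3·x), and each of sin², cos² integrates to L/2 = 3/2 over (0, 3).
∫_0^3 u² dx = 147/2, so ||u||_L² = 7*sqrt(6)/2.
∫_0^3 (u')² dx = 1225*π^2/6, so ||u'||_L² = 35*sqrt(6)*π/6.
Ratio ||u||_L² / ||u'||_L² = 3/(5*π).
Sharp Poincaré constant on H^1_0(0, 3) is C_P = L/π = 3/π, achieved by sin(π/3·x).
This is the k = 5 harmonic; the ratio L/(kπ) is strictly less than C_P = L/π, consistent with the sharp inequality ||u||_L² ≤ C_P ||u'||_L².


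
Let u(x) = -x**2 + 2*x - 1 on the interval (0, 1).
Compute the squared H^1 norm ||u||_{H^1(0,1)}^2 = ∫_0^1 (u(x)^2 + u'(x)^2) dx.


||u||_{H^1}^2 = 23/15

The H^1 norm (squared) on an interval (0, L) is
  ||u||_{H^1}^2 = ∫_0^L u(x)^2 dx + ∫_0^L u'(x)^2 dx.
Compute u'(x) = 2 - 2*x.
Then u(x)^2 = x**4 - 4*x**3 + 6*x**2 - 4*x + 1 and u'(x)^2 = 4*x**2 - 8*x + 4.
Integrate each monomial from 0 to 1 using ∫_0^1 c·x^n dx = c·1^(n+1)/(n+1):
  ∫_0^1 u(x)^2 dx = ∫_0^1 (x^4 - 4*x^3 + 6*x^2 - 4*x + 1) dx. Term by term:
    ∫_0^1 x^4 dx = 1/5;  ∫_0^1 -4*x^3 dx = -1;  ∫_0^1 6*x^2 dx = 2;
    ∫_0^1 -4*x dx = -2;  ∫_0^1 1 dx = 1.
  Sum: 1/5 − 1 + 2 − 2 + 1 = 1/5.
  ∫_0^1 u'(x)^2 dx = ∫_0^1 (4*x^2 - 8*x + 4) dx. Term by term:
    ∫_0^1 4*x^2 dx = 4/3;  ∫_0^1 -8*x dx = -4;  ∫_0^1 4 dx = 4.
  Sum: 4/3 − 4 + 4 = 4/3.
Adding: ||u||_{H^1}^2 = 1/5 + 4/3 = 23/15.


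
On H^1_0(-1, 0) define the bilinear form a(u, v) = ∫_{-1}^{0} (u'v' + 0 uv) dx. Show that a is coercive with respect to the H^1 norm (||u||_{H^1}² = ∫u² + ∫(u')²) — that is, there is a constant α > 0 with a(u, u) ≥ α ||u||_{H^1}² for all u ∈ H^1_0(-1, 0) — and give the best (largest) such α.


α = π^2/(1 + π^2)

Coercivity of a(·,·) on H^1_0(-1, 0) means a(u, u) ≥ α ||u||_{H^1}² for every u ∈ H^1_0.
The interval has length L = 1, and Poincaré/coercivity depend only on L. Here a(u, u) = ∫(u')² + (0)·∫u².
Here c = 0, so a(u,u) = ∫(u')² alone. The condition a(u,u) ≥ α||u||_{H^1}² reads (1−α)∫(u')² ≥ (α−c)∫u². Any admissible α is ≤ 1 (rapidly oscillating u have ∫u²/∫(u')² → 0), and α = 1 would force 0 ≥ (1−c)∫u², impossible since c < 1; so 1−α > 0. By the sharp Poincaré inequality on H^1_0 of an interval of length L, ∫(u')² ≥ (π/L)²∫u² with equality for the first sine mode sin(π(x−x₀)/L) (x₀ the left endpoint), so the inequality holds for all u iff (1−α)(π/L)² ≥ α − c, i.e. α ≤ ((π/L)² + c)/((π/L)² + 1) = (1 + c(L/π)²)/(1 + (L/π)²). (Direct route, valid since c ≤ 0: Poincaré gives c∫u² ≥ c(L/π)²∫(u')², so a(u,u) ≥ (1 + c(L/π)²)∫(u')², while ||u||_{H^1}² ≤ (1 + (L/π)²)∫(u')²; dividing yields the same α.) With (π/L)² = π^2 and c = 0, the largest admissible constant is α = ((π/L)² + c)/((π/L)² + 1).
Simplifying, α = π^2/(1 + π^2).


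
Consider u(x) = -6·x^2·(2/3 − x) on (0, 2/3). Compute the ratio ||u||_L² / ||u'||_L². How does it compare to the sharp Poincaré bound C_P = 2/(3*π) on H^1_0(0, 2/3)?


||u||_L² / ||u'||_L² = sqrt(14)/21 < C_P = 2/(3*π).

u(x) = -6·x^2·(2/3 − x), so u'(x) = 2*x*(9*x - 4).
u(x) = -6·x^2·(2/3 − x) vanishes at x = 0 and x = 2/3, so u ∈ H^1_0(0, 2/3). Differentiate via the product rule and integrate the resulting polynomials term by term.
  ∫_0^2/3 u² dx = ∫_0^2/3 (36*x^6 - 48*x^5 + 16*x^4) dx. Term by term:
    ∫_0^2/3 36*x^6 dx = 512/1701;  ∫_0^2/3 -48*x^5 dx = -512/729;  ∫_0^2/3 16*x^4 dx = 512/1215.
  Sum: 512/1701 − 512/729 + 512/1215 = 512/25515.
  ∫_0^2/3 (u')² dx = ∫_0^2/3 (324*x^4 - 288*x^3 + 64*x^2) dx. Term by term:
    ∫_0^2/3 324*x^4 dx = 128/15;  ∫_0^2/3 -288*x^3 dx = -128/9;  ∫_0^2/3 64*x^2 dx = 512/81.
  Sum: 128/15 − 128/9 + 512/81 = 256/405.
∫_0^2/3 u² dx = 512/25515, so ||u||_L² = 16*sqrt(70)/945.
∫_0^2/3 (u')² dx = 256/405, so ||u'||_L² = 16*sqrt(5)/45.
Ratio ||u||_L² / ||u'||_L² = sqrt(14)/21.
Sharp Poincaré constant on H^1_0(0, 2/3) is C_P = L/π = 2/(3*π), achieved by sin(3*π/2·x).
A polynomial bump cannot attain the sharp Poincaré constant (only the first sine eigenfunction does), so the ratio is strictly less than C_P, consistent with ||u||_L² ≤ C_P ||u'||_L².


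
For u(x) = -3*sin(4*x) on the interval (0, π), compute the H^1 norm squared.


||u||_{H^1(0,π)}^2 = 153*π/2

u'(x) = -12*cos(4*x).
Expand u² and (u')² and integrate term by term on (0, π), using: for integers n ≥ 1, ∫_0^π sin²(nx) dx = ∫_0^π cos²(nx) dx = π/2; for n ≠ n', ∫_0^π sin(nx)sin(n'x) dx = ∫_0^π cos(nx)cos(n'x) dx = 0; and by product-to-sum, ∫_0^π sin(nx)cos(n'x) dx = ½∫_0^π [sin((n+n')x) + sin((n−n')x)] dx, which is 0 when n+n' is even and 2n/(n²−n'²) when n+n' is odd (it need not vanish on (0, π)).
  u² squared terms: (-3)²·∫sin(4x)² dx = 9·π/2 = 9*π/2.
  So ∫_0^π u² dx = 9*π/2.
  (u')² squared terms: (-12)²·∫cos(4x)² dx = 144·π/2 = 72*π.
  So ∫_0^π (u')² dx = 72*π.
||u||_{H^1}^2 = (9*π/2) + (72*π) = 153*π/2.


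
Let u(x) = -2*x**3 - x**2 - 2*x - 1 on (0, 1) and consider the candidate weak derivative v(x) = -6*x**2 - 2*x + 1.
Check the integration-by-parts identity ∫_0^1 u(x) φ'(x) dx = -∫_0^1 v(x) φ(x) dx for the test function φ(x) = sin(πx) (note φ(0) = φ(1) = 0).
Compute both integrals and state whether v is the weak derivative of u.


LHS = -24/π^3 + 12/π, RHS = -24/π^3 + 6/π. No, v is not the weak derivative of u.

u(x) = -2*x**3 - x**2 - 2*x - 1, classical derivative u'(x) = -6*x**2 - 2*x - 2.
φ(x) = sin(πx), so φ'(x) = π*cos(π*x).
Note φ(0) = φ(1) = 0, so the boundary term u·φ vanishes.
LHS = ∫_0^1 u(x) φ'(x) dx = ∫_0^1 (-2*π*x^3*cos(π*x) - π*x^2*cos(π*x) - 2*π*x*cos(π*x) - π*cos(π*x)) dx. Term by term:
  ∫_0^1 -π*cos(π*x) dx = 0;  ∫_0^1 -π*x^2*cos(π*x) dx = 2/π;  ∫_0^1 -2*π*x*cos(π*x) dx = 4/π;
  ∫_0^1 -2*π*x^3*cos(π*x) dx = -24/π^3 + 6/π.
Sum: 0 + 2/π + 4/π + -24/π^3 + 6/π = -24/π^3 + 12/π.
So LHS = -24/π^3 + 12/π.
∫_0^1 v(x) φ(x) dx = ∫_0^1 (-6*x^2*sin(π*x) - 2*x*sin(π*x) + sin(π*x)) dx. Term by term:
  ∫_0^1 -6*x^2*sin(π*x) dx = -6/π + 24/π^3;  ∫_0^1 -2*x*sin(π*x) dx = -2/π;  ∫_0^1 sin(π*x) dx = 2/π.
Sum: -6/π + 24/π^3 − 2/π + 2/π = -6/π + 24/π^3.
So RHS = -∫_0^1 v(x) φ(x) dx = -24/π^3 + 6/π.
LHS − RHS = 6/π ≠ 0, so the identity fails.
(For a valid weak derivative the identity must hold for EVERY test function, in particular this one. The failure shows v is NOT the weak derivative of u.)
Correct weak derivative would be u'(x) = -6*x**2 - 2*x - 2.


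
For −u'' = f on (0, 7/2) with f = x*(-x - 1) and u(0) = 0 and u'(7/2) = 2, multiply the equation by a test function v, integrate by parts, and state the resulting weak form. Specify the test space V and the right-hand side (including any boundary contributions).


V = {v ∈ H^1(0, 7/2) : v(0) = 0} (test functions vanish at x = 0 where u is specified); weak form: ∫_0^7/2 u'v' dx = ∫_0^7/2 (x*(-x - 1)) v dx + 2·v(7/2) for all v ∈ V.

Multiply both sides by a test function v and integrate from 0 to 7/2:
  ∫_0^7/2 −u''(x) v(x) dx = ∫_0^7/2 f(x) v(x) dx.
Integrate the LHS by parts once:
  ∫_0^7/2 −u'' v dx = −[u'(x) v(x)]_0^7/2 + ∫_0^7/2 u'(x) v'(x) dx.
Thus ∫_0^7/2 u'(x) v'(x) dx = ∫_0^7/2 f(x) v(x) dx + [u'(x) v(x)]_0^7/2.
Choose V so that boundary terms are either known or forced to vanish.
Mixed BC: u(0) = 0 (Dirichlet) and u'(7/2) = 2 (Neumann). Define V = {v ∈ H^1(0, 7/2) : v(0) = 0}. Then [u' v]_0^7/2 = u'(7/2)·v(7/2) − u'(0)·0 = 2·v(7/2).
Weak formulation: find u (satisfying any essential BC) such that ∫_0^7/2 u'(x) v'(x) dx = ∫_0^7/2 f v dx + 2·v(7/2) for all v ∈ V (Dirichlet at 0 absorbed into V; Neumann datum at x = 7/2 contributes the boundary term).
Substituting f(x) = x*(-x - 1), the right-hand side is ∫_0^7/2 (x*(-x - 1)) v dx + 2·v(7/2).


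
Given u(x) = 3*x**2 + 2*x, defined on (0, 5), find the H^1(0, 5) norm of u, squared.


||u||_{H^1}^2 = 28460/3

The H^1 norm (squared) on an interval (0, L) is
  ||u||_{H^1}^2 = ∫_0^L u(x)^2 dx + ∫_0^L u'(x)^2 dx.
Compute u'(x) = 6*x + 2.
Then u(x)^2 = 9*x**4 + 12*x**3 + 4*x**2 and u'(x)^2 = 36*x**2 + 24*x + 4.
Integrate each monomial from 0 to 5 using ∫_0^5 c·x^n dx = c·5^(n+1)/(n+1):
  ∫_0^5 u(x)^2 dx = ∫_0^5 (9*x^4 + 12*x^3 + 4*x^2) dx. Term by term:
    ∫_0^5 9*x^4 dx = 5625;  ∫_0^5 12*x^3 dx = 1875;  ∫_0^5 4*x^2 dx = 500/3.
  Sum: 5625 + 1875 + 500/3 = 23000/3.
  ∫_0^5 u'(x)^2 dx = ∫_0^5 (36*x^2 + 24*x + 4) dx. Term by term:
    ∫_0^5 36*x^2 dx = 1500;  ∫_0^5 24*x dx = 300;  ∫_0^5 4 dx = 20.
  Sum: 1500 + 300 + 20 = 1820.
Adding: ||u||_{H^1}^2 = 23000/3 + 1820 = 28460/3.


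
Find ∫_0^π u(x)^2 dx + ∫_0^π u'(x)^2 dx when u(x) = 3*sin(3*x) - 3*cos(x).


||u||_{H^1(0,π)}^2 = 54*π

u'(x) = 3*sin(x) + 9*cos(3*x).
Expand u² and (u')² and integrate term by term on (0, π), using: for integers n ≥ 1, ∫_0^π sin²(nx) dx = ∫_0^π cos²(nx) dx = π/2; for n ≠ n', ∫_0^π sin(nx)sin(n'x) dx = ∫_0^π cos(nx)cos(n'x) dx = 0; and by product-to-sum, ∫_0^π sin(nx)cos(n'x) dx = ½∫_0^π [sin((n+n')x) + sin((n−n')x)] dx, which is 0 when n+n' is even and 2n/(n²−n'²) when n+n' is odd (it need not vanish on (0, π)).
  u² squared terms: (-3)²·∫cos(x)² dx = 9·π/2 = 9*π/2;  (3)²·∫sin(3x)² dx = 9·π/2 = 9*π/2.
  u² cross terms: 2·(-3)·(3)·∫cos(x)·sin(3x) dx = -18·(0) = 0.
  So ∫_0^π u² dx = 9*π/2 + 9*π/2 + 0 = 9*π.
  (u')² squared terms: (3)²·∫sin(x)² dx = 9·π/2 = 9*π/2;  (9)²·∫cos(3x)² dx = 81·π/2 = 81*π/2.
  (u')² cross terms: 2·(3)·(9)·∫sin(x)·cos(3x) dx = 54·(0) = 0.
  So ∫_0^π (u')² dx = 9*π/2 + 81*π/2 + 0 = 45*π.
||u||_{H^1}^2 = (9*π) + (45*π) = 54*π.


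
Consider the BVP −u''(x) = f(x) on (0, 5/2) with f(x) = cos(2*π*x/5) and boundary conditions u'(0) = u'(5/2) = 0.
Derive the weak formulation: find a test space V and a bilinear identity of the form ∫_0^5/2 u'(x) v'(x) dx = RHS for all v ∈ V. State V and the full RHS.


V = H^1(0, 5/2) (no boundary constraint on v; u is determined up to an additive constant); weak form: ∫_0^5/2 u'v' dx = ∫_0^5/2 (cos(2*π*x/5)) v dx for all v ∈ V.

Multiply both sides by a test function v and integrate from 0 to 5/2:
  ∫_0^5/2 −u''(x) v(x) dx = ∫_0^5/2 f(x) v(x) dx.
Integrate the LHS by parts once:
  ∫_0^5/2 −u'' v dx = −[u'(x) v(x)]_0^5/2 + ∫_0^5/2 u'(x) v'(x) dx.
Thus ∫_0^5/2 u'(x) v'(x) dx = ∫_0^5/2 f(x) v(x) dx + [u'(x) v(x)]_0^5/2.
Choose V so that boundary terms are either known or forced to vanish.
u has homogeneous Neumann: u'(0) = u'(5/2) = 0. So [u' v]_0^5/2 = 0·v(5/2) − 0·v(0) = 0 for any v; take V = H^1(0, 5/2).
Weak formulation: find u (satisfying any essential BC) such that ∫_0^5/2 u'(x) v'(x) dx = ∫_0^5/2 f v dx for all v ∈ V (homogeneous Neumann, so boundary terms vanish).
Substituting f(x) = cos(2*π*x/5), the right-hand side is ∫_0^5/2 (cos(2*π*x/5)) v dx.
Compatibility check (pure Neumann): taking v ≡ 1 ∈ V gives 0 = ∫_0^5/2 f dx + (0) − (0), i.e. ∫_0^5/2 f dx must equal u'(0) − u'(5/2) = 0. Indeed ∫_0^5/2 (cos(2*π*x/5)) dx = 0, so the data are compatible. The solution is then unique only up to an additive constant (fix it e.g. by requiring ∫_0^5/2 u dx = 0).


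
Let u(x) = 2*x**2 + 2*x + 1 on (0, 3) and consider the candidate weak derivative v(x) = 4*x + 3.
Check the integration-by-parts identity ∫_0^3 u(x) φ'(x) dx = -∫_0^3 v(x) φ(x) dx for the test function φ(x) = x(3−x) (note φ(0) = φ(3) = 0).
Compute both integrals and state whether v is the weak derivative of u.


LHS = -36, RHS = -81/2. No, v is not the weak derivative of u.

u(x) = 2*x**2 + 2*x + 1, classical derivative u'(x) = 4*x + 2.
φ(x) = x(3−x), so φ'(x) = 3 - 2*x.
Note φ(0) = φ(3) = 0, so the boundary term u·φ vanishes.
LHS = ∫_0^3 u(x) φ'(x) dx = ∫_0^3 (-4*x^3 + 2*x^2 + 4*x + 3) dx. Term by term:
  ∫_0^3 -4*x^3 dx = -81;  ∫_0^3 2*x^2 dx = 18;  ∫_0^3 4*x dx = 18;
  ∫_0^3 3 dx = 9.
Sum: -81 + 18 + 18 + 9 = -36.
So LHS = -36.
∫_0^3 v(x) φ(x) dx = ∫_0^3 (-4*x^3 + 9*x^2 + 9*x) dx. Term by term:
  ∫_0^3 -4*x^3 dx = -81;  ∫_0^3 9*x^2 dx = 81;  ∫_0^3 9*x dx = 81/2.
Sum: -81 + 81 + 81/2 = 81/2.
So RHS = -∫_0^3 v(x) φ(x) dx = -81/2.
LHS − RHS = 9/2 ≠ 0, so the identity fails.
(For a valid weak derivative the identity must hold for EVERY test function, in particular this one. The failure shows v is NOT the weak derivative of u.)
Correct weak derivative would be u'(x) = 4*x + 2.


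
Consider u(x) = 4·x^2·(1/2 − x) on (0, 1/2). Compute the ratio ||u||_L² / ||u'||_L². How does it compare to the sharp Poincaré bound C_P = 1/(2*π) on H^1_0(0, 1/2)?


||u||_L² / ||u'||_L² = sqrt(14)/28 < C_P = 1/(2*π).

u(x) = 4·x^2·(1/2 − x), so u'(x) = 4*x*(1 - 3*x).
u(x) = 4·x^2·(1/2 − x) vanishes at x = 0 and x = 1/2, so u ∈ H^1_0(0, 1/2). Differentiate via the product rule and integrate the resulting polynomials term by term.
  ∫_0^1/2 u² dx = ∫_0^1/2 (16*x^6 - 16*x^5 + 4*x^4) dx. Term by term:
    ∫_0^1/2 16*x^6 dx = 1/56;  ∫_0^1/2 -16*x^5 dx = -1/24;  ∫_0^1/2 4*x^4 dx = 1/40.
  Sum: 1/56 − 1/24 + 1/40 = 1/840.
  ∫_0^1/2 (u')² dx = ∫_0^1/2 (144*x^4 - 96*x^3 + 16*x^2) dx. Term by term:
    ∫_0^1/2 144*x^4 dx = 9/10;  ∫_0^1/2 -96*x^3 dx = -3/2;  ∫_0^1/2 16*x^2 dx = 2/3.
  Sum: 9/10 − 3/2 + 2/3 = 1/15.
∫_0^1/2 u² dx = 1/840, so ||u||_L² = sqrt(210)/420.
∫_0^1/2 (u')² dx = 1/15, so ||u'||_L² = sqrt(15)/15.
Ratio ||u||_L² / ||u'||_L² = sqrt(14)/28.
Sharp Poincaré constant on H^1_0(0, 1/2) is C_P = L/π = 1/(2*π), achieved by sin(2*π·x).
A polynomial bump cannot attain the sharp Poincaré constant (only the first sine eigenfunction does), so the ratio is strictly less than C_P, consistent with ||u||_L² ≤ C_P ||u'||_L².


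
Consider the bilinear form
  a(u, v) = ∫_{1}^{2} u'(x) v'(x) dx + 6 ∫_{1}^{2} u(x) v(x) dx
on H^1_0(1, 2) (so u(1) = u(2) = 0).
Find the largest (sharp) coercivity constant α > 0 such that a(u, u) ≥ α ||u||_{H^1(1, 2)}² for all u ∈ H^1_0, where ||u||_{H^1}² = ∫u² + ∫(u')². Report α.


α = 1

Coercivity of a(·,·) on H^1_0(1, 2) means a(u, u) ≥ α ||u||_{H^1}² for every u ∈ H^1_0.
The interval has length L = 1, and Poincaré/coercivity depend only on L. Here a(u, u) = ∫(u')² + (6)·∫u².
Here c = 6 ≥ 1, so a(u,u) = ∫(u')² + c∫u² ≥ ∫(u')² + ∫u² = ||u||_{H^1}², i.e. α = 1 works. No larger α is possible: a(u,u) ≥ α||u||_{H^1}² means (1−α)∫(u')² ≥ (α−c)∫u², and for the modes u_n = sin(nπ(x−x₀)/L) (x₀ the left endpoint) one has ∫u_n²/∫(u_n')² = (L/(nπ))² → 0, so a(u_n,u_n)/||u_n||_{H^1}² → 1. Hence the optimal constant is α = 1.
Therefore α = 1.


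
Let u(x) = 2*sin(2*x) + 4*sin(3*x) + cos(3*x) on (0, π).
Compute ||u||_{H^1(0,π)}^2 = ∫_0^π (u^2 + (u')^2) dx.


||u||_{H^1(0,π)}^2 = -32 + 95*π

u'(x) = -3*sin(3*x) + 4*cos(2*x) + 12*cos(3*x).
Expand u² and (u')² and integrate term by term on (0, π), using: for integers n ≥ 1, ∫_0^π sin²(nx) dx = ∫_0^π cos²(nx) dx = π/2; for n ≠ n', ∫_0^π sin(nx)sin(n'x) dx = ∫_0^π cos(nx)cos(n'x) dx = 0; and by product-to-sum, ∫_0^π sin(nx)cos(n'x) dx = ½∫_0^π [sin((n+n')x) + sin((n−n')x)] dx, which is 0 when n+n' is even and 2n/(n²−n'²) when n+n' is odd (it need not vanish on (0, π)).
  u² squared terms: (2)²·∫sin(2x)² dx = 4·π/2 = 2*π;  (4)²·∫sin(3x)² dx = 16·π/2 = 8*π;  (1)²·∫cos(3x)² dx = 1·π/2 = π/2.
  u² cross terms: 2·(2)·(4)·∫sin(2x)·sin(3x) dx = 16·(0) = 0;  2·(2)·(1)·∫sin(2x)·cos(3x) dx = 4·(-4/5) = -16/5;  2·(4)·(1)·∫sin(3x)·cos(3x) dx = 8·(0) = 0.
  So ∫_0^π u² dx = 2*π + 8*π + π/2 + 0 − 16/5 + 0 = -16/5 + 21*π/2.
  (u')² squared terms: (-3)²·∫sin(3x)² dx = 9·π/2 = 9*π/2;  (4)²·∫cos(2x)² dx = 16·π/2 = 8*π;  (12)²·∫cos(3x)² dx = 144·π/2 = 72*π.
  (u')² cross terms: 2·(-3)·(4)·∫sin(3x)·cos(2x) dx = -24·(6/5) = -144/5;  2·(-3)·(12)·∫sin(3x)·cos(3x) dx = -72·(0) = 0;  2·(4)·(12)·∫cos(2x)·cos(3x) dx = 96·(0) = 0.
  So ∫_0^π (u')² dx = 9*π/2 + 8*π + 72*π − 144/5 + 0 + 0 = -144/5 + 169*π/2.
||u||_{H^1}^2 = (-16/5 + 21*π/2) + (-144/5 + 169*π/2) = -32 + 95*π.


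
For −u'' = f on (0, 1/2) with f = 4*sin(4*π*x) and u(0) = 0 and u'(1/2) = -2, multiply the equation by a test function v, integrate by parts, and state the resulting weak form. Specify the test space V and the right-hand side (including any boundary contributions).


V = {v ∈ H^1(0, 1/2) : v(0) = 0} (test functions vanish at x = 0 where u is specified); weak form: ∫_0^1/2 u'v' dx = ∫_0^1/2 (4*sin(4*π*x)) v dx − 2·v(1/2) for all v ∈ V.

Multiply both sides by a test function v and integrate from 0 to 1/2:
  ∫_0^1/2 −u''(x) v(x) dx = ∫_0^1/2 f(x) v(x) dx.
Integrate the LHS by parts once:
  ∫_0^1/2 −u'' v dx = −[u'(x) v(x)]_0^1/2 + ∫_0^1/2 u'(x) v'(x) dx.
Thus ∫_0^1/2 u'(x) v'(x) dx = ∫_0^1/2 f(x) v(x) dx + [u'(x) v(x)]_0^1/2.
Choose V so that boundary terms are either known or forced to vanish.
Mixed BC: u(0) = 0 (Dirichlet) and u'(1/2) = -2 (Neumann). Define V = {v ∈ H^1(0, 1/2) : v(0) = 0}. Then [u' v]_0^1/2 = u'(1/2)·v(1/2) − u'(0)·0 = − 2·v(1/2).
Weak formulation: find u (satisfying any essential BC) such that ∫_0^1/2 u'(x) v'(x) dx = ∫_0^1/2 f v dx − 2·v(1/2) for all v ∈ V (Dirichlet at 0 absorbed into V; Neumann datum at x = 1/2 contributes the boundary term).
Substituting f(x) = 4*sin(4*π*x), the right-hand side is ∫_0^1/2 (4*sin(4*π*x)) v dx − 2·v(1/2).


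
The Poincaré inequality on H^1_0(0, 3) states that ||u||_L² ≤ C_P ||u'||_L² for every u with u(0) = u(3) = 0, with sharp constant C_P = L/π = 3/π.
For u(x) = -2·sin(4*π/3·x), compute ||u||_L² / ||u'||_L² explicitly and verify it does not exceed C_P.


||u||_L² / ||u'||_L² = 3/(4*π) < C_P = 3/π.

u(x) = -2·sin(4*π/3·x), so u'(x) = -8*π*cos(4*π*x/3)/3.
Writing u(x) = A·sin(kπx/L) with A = -2 and k = 4, use ∫_0^L sin²(kπx/L) dx = L/2 and ∫_0^L cos²(kπx/L) dx = L/2.
u² = 4·sin²(4*π/3·x) and (u')² = 64*π^2/9·cos²(4*π/3·x), and each of sin², cos² integrates to L/2 = 3/2 over (0, 3).
∫_0^3 u² dx = 6, so ||u||_L² = sqrt(6).
∫_0^3 (u')² dx = 32*π^2/3, so ||u'||_L² = 4*sqrt(6)*π/3.
Ratio ||u||_L² / ||u'||_L² = 3/(4*π).
Sharp Poincaré constant on H^1_0(0, 3) is C_P = L/π = 3/π, achieved by sin(π/3·x).
This is the k = 4 harmonic; the ratio L/(kπ) is strictly less than C_P = L/π, consistent with the sharp inequality ||u||_L² ≤ C_P ||u'||_L².


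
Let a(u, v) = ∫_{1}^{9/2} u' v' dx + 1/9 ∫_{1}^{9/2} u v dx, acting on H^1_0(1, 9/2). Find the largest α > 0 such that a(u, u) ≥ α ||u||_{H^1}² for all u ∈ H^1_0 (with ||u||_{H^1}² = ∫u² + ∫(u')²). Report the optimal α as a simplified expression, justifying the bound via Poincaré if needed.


α = (49 + 36*π^2)/(9*(4*π^2 + 49))

Coercivity of a(·,·) on H^1_0(1, 9/2) means a(u, u) ≥ α ||u||_{H^1}² for every u ∈ H^1_0.
The interval has length L = 7/2, and Poincaré/coercivity depend only on L. Here a(u, u) = ∫(u')² + (1/9)·∫u².
Here 0 < c = 1/9 < 1. The condition a(u,u) ≥ α||u||_{H^1}² reads (1−α)∫(u')² ≥ (α−c)∫u². Any admissible α is ≤ 1 (rapidly oscillating u have ∫u²/∫(u')² → 0), and α = 1 would force 0 ≥ (1−c)∫u², impossible since c < 1; so 1−α > 0. By the sharp Poincaré inequality on H^1_0 of an interval of length L, ∫(u')² ≥ (π/L)²∫u² with equality for the first sine mode sin(π(x−x₀)/L) (x₀ the left endpoint), so the inequality holds for all u iff (1−α)(π/L)² ≥ α − c, i.e. α ≤ ((π/L)² + c)/((π/L)² + 1) = (1 + c(L/π)²)/(1 + (L/π)²). With (π/L)² = 4*π^2/49 and c = 1/9, the largest admissible constant is α = ((π/L)² + c)/((π/L)² + 1).
Simplifying, α = (49 + 36*π^2)/(9*(4*π^2 + 49)).


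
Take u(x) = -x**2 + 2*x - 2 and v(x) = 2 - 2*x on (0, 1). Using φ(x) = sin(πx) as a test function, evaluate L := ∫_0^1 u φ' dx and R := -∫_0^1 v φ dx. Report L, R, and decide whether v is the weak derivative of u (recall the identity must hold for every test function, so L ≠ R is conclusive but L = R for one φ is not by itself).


LHS = -2/π, RHS = -2/π. Yes, v = u' weakly.

u(x) = -x**2 + 2*x - 2, classical derivative u'(x) = 2 - 2*x.
φ(x) = sin(πx), so φ'(x) = π*cos(π*x).
Note φ(0) = φ(1) = 0, so the boundary term u·φ vanishes.
LHS = ∫_0^1 u(x) φ'(x) dx = ∫_0^1 (-π*x^2*cos(π*x) + 2*π*x*cos(π*x) - 2*π*cos(π*x)) dx. Term by term:
  ∫_0^1 -2*π*cos(π*x) dx = 0;  ∫_0^1 -π*x^2*cos(π*x) dx = 2/π;  ∫_0^1 2*π*x*cos(π*x) dx = -4/π.
Sum: 0 + 2/π − 4/π = -2/π.
So LHS = -2/π.
∫_0^1 v(x) φ(x) dx = ∫_0^1 (-2*x*sin(π*x) + 2*sin(π*x)) dx. Term by term:
  ∫_0^1 2*sin(π*x) dx = 4/π;  ∫_0^1 -2*x*sin(π*x) dx = -2/π.
Sum: 4/π − 2/π = 2/π.
So RHS = -∫_0^1 v(x) φ(x) dx = -2/π.
LHS = RHS, so the identity holds for this test φ.
Moreover u is smooth here and v(x) = u'(x) = 2 - 2*x pointwise, so the identity holds for every test function. Hence v is the weak derivative of u.


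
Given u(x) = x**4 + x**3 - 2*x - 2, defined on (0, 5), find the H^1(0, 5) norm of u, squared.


||u||_{H^1}^2 = 139555655/252

The H^1 norm (squared) on an interval (0, L) is
  ||u||_{H^1}^2 = ∫_0^L u(x)^2 dx + ∫_0^L u'(x)^2 dx.
Compute u'(x) = 4*x**3 + 3*x**2 - 2.
Then u(x)^2 = x**8 + 2*x**7 + x**6 - 4*x**5 - 8*x**4 - 4*x**3 + 4*x**2 + 8*x + 4 and u'(x)^2 = 16*x**6 + 24*x**5 + 9*x**4 - 16*x**3 - 12*x**2 + 4.
Integrate each monomial from 0 to 5 using ∫_0^5 c·x^n dx = c·5^(n+1)/(n+1):
  ∫_0^5 u(x)^2 dx = ∫_0^5 (x^8 + 2*x^7 + x^6 - 4*x^5 - 8*x^4 - 4*x^3 + 4*x^2 + 8*x + 4) dx. Term by term:
    ∫_0^5 x^8 dx = 1953125/9;  ∫_0^5 2*x^7 dx = 390625/4;  ∫_0^5 x^6 dx = 78125/7;
    ∫_0^5 -4*x^5 dx = -31250/3;  ∫_0^5 -8*x^4 dx = -5000;  ∫_0^5 -4*x^3 dx = -625;
    ∫_0^5 4*x^2 dx = 500/3;  ∫_0^5 8*x dx = 100;  ∫_0^5 4 dx = 20.
  Sum: 1953125/9 + 390625/4 + 78125/7 − 31250/3 − 5000 − 625 + 500/3 + 100 + 20 = 78139115/252.
  ∫_0^5 u'(x)^2 dx = ∫_0^5 (16*x^6 + 24*x^5 + 9*x^4 - 16*x^3 - 12*x^2 + 4) dx. Term by term:
    ∫_0^5 16*x^6 dx = 1250000/7;  ∫_0^5 24*x^5 dx = 62500;  ∫_0^5 9*x^4 dx = 5625;
    ∫_0^5 -16*x^3 dx = -2500;  ∫_0^5 -12*x^2 dx = -500;  ∫_0^5 4 dx = 20.
  Sum: 1250000/7 + 62500 + 5625 − 2500 − 500 + 20 = 1706015/7.
Adding: ||u||_{H^1}^2 = 78139115/252 + 1706015/7 = 139555655/252.


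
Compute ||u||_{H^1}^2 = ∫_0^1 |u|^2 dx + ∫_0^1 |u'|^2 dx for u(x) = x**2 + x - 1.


||u||_{H^1}^2 = 47/10

The H^1 norm (squared) on an interval (0, L) is
  ||u||_{H^1}^2 = ∫_0^L u(x)^2 dx + ∫_0^L u'(x)^2 dx.
Compute u'(x) = 2*x + 1.
Then u(x)^2 = x**4 + 2*x**3 - x**2 - 2*x + 1 and u'(x)^2 = 4*x**2 + 4*x + 1.
Integrate each monomial from 0 to 1 using ∫_0^1 c·x^n dx = c·1^(n+1)/(n+1):
  ∫_0^1 u(x)^2 dx = ∫_0^1 (x^4 + 2*x^3 - x^2 - 2*x + 1) dx. Term by term:
    ∫_0^1 x^4 dx = 1/5;  ∫_0^1 2*x^3 dx = 1/2;  ∫_0^1 -x^2 dx = -1/3;
    ∫_0^1 -2*x dx = -1;  ∫_0^1 1 dx = 1.
  Sum: 1/5 + 1/2 − 1/3 − 1 + 1 = 11/30.
  ∫_0^1 u'(x)^2 dx = ∫_0^1 (4*x^2 + 4*x + 1) dx. Term by term:
    ∫_0^1 4*x^2 dx = 4/3;  ∫_0^1 4*x dx = 2;  ∫_0^1 1 dx = 1.
  Sum: 4/3 + 2 + 1 = 13/3.
Adding: ||u||_{H^1}^2 = 11/30 + 13/3 = 47/10.


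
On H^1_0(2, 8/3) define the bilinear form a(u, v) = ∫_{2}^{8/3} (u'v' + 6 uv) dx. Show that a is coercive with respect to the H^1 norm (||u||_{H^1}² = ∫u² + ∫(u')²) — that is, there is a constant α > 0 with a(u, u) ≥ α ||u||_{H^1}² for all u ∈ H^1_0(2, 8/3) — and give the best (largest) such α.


α = 1

Coercivity of a(·,·) on H^1_0(2, 8/3) means a(u, u) ≥ α ||u||_{H^1}² for every u ∈ H^1_0.
The interval has length L = 2/3, and Poincaré/coercivity depend only on L. Here a(u, u) = ∫(u')² + (6)·∫u².
Here c = 6 ≥ 1, so a(u,u) = ∫(u')² + c∫u² ≥ ∫(u')² + ∫u² = ||u||_{H^1}², i.e. α = 1 works. No larger α is possible: a(u,u) ≥ α||u||_{H^1}² means (1−α)∫(u')² ≥ (α−c)∫u², and for the modes u_n = sin(nπ(x−x₀)/L) (x₀ the left endpoint) one has ∫u_n²/∫(u_n')² = (L/(nπ))² → 0, so a(u_n,u_n)/||u_n||_{H^1}² → 1. Hence the optimal constant is α = 1.
Therefore α = 1.


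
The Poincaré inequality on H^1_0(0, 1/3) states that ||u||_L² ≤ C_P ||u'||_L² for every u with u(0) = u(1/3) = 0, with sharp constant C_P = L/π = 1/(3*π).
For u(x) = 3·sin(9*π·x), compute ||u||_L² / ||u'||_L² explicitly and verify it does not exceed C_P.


||u||_L² / ||u'||_L² = 1/(9*π) < C_P = 1/(3*π).

u(x) = 3·sin(9*π·x), so u'(x) = 27*π*cos(9*π*x).
Writing u(x) = A·sin(kπx/L) with A = 3 and k = 3, use ∫_0^L sin²(kπx/L) dx = L/2 and ∫_0^L cos²(kπx/L) dx = L/2.
u² = 9·sin²(9*π·x) and (u')² = 729*π^2·cos²(9*π·x), and each of sin², cos² integrates to L/2 = 1/6 over (0, 1/3).
∫_0^1/3 u² dx = 3/2, so ||u||_L² = sqrt(6)/2.
∫_0^1/3 (u')² dx = 243*π^2/2, so ||u'||_L² = 9*sqrt(6)*π/2.
Ratio ||u||_L² / ||u'||_L² = 1/(9*π).
Sharp Poincaré constant on H^1_0(0, 1/3) is C_P = L/π = 1/(3*π), achieved by sin(3*π·x).
This is the k = 3 harmonic; the ratio L/(kπ) is strictly less than C_P = L/π, consistent with the sharp inequality ||u||_L² ≤ C_P ||u'||_L².


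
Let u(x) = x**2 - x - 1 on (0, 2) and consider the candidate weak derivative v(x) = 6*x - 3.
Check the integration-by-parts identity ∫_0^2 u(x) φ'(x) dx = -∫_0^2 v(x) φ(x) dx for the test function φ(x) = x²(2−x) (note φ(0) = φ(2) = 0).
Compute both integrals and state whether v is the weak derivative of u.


LHS = -28/15, RHS = -28/5. No, v is not the weak derivative of u.

u(x) = x**2 - x - 1, classical derivative u'(x) = 2*x - 1.
φ(x) = x²(2−x), so φ'(x) = x*(4 - 3*x).
Note φ(0) = φ(2) = 0, so the boundary term u·φ vanishes.
LHS = ∫_0^2 u(x) φ'(x) dx = ∫_0^2 (-3*x^4 + 7*x^3 - x^2 - 4*x) dx. Term by term:
  ∫_0^2 -3*x^4 dx = -96/5;  ∫_0^2 7*x^3 dx = 28;  ∫_0^2 -x^2 dx = -8/3;
  ∫_0^2 -4*x dx = -8.
Sum: -96/5 + 28 − 8/3 − 8 = -28/15.
So LHS = -28/15.
∫_0^2 v(x) φ(x) dx = ∫_0^2 (-6*x^4 + 15*x^3 - 6*x^2) dx. Term by term:
  ∫_0^2 -6*x^4 dx = -192/5;  ∫_0^2 15*x^3 dx = 60;  ∫_0^2 -6*x^2 dx = -16.
Sum: -192/5 + 60 − 16 = 28/5.
So RHS = -∫_0^2 v(x) φ(x) dx = -28/5.
LHS − RHS = 56/15 ≠ 0, so the identity fails.
(For a valid weak derivative the identity must hold for EVERY test function, in particular this one. The failure shows v is NOT the weak derivative of u.)
Correct weak derivative would be u'(x) = 2*x - 1.


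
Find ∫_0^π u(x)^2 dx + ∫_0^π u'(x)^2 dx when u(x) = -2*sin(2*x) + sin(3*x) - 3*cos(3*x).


||u||_{H^1(0,π)}^2 = -96 + 60*π

u'(x) = 9*sin(3*x) - 4*cos(2*x) + 3*cos(3*x).
Expand u² and (u')² and integrate term by term on (0, π), using: for integers n ≥ 1, ∫_0^π sin²(nx) dx = ∫_0^π cos²(nx) dx = π/2; for n ≠ n', ∫_0^π sin(nx)sin(n'x) dx = ∫_0^π cos(nx)cos(n'x) dx = 0; and by product-to-sum, ∫_0^π sin(nx)cos(n'x) dx = ½∫_0^π [sin((n+n')x) + sin((n−n')x)] dx, which is 0 when n+n' is even and 2n/(n²−n'²) when n+n' is odd (it need not vanish on (0, π)).
  u² squared terms: (-3)²·∫cos(3x)² dx = 9·π/2 = 9*π/2;  (-2)²·∫sin(2x)² dx = 4·π/2 = 2*π;  (1)²·∫sin(3x)² dx = 1·π/2 = π/2.
  u² cross terms: 2·(-3)·(-2)·∫cos(3x)·sin(2x) dx = 12·(-4/5) = -48/5;  2·(-3)·(1)·∫cos(3x)·sin(3x) dx = -6·(0) = 0;  2·(-2)·(1)·∫sin(2x)·sin(3x) dx = -4·(0) = 0.
  So ∫_0^π u² dx = 9*π/2 + 2*π + π/2 − 48/5 + 0 + 0 = -48/5 + 7*π.
  (u')² squared terms: (-4)²·∫cos(2x)² dx = 16·π/2 = 8*π;  (3)²·∫cos(3x)² dx = 9·π/2 = 9*π/2;  (9)²·∫sin(3x)² dx = 81·π/2 = 81*π/2.
  (u')² cross terms: 2·(-4)·(3)·∫cos(2x)·cos(3x) dx = -24·(0) = 0;  2·(-4)·(9)·∫cos(2x)·sin(3x) dx = -72·(6/5) = -432/5;  2·(3)·(9)·∫cos(3x)·sin(3x) dx = 54·(0) = 0.
  So ∫_0^π (u')² dx = 8*π + 9*π/2 + 81*π/2 + 0 − 432/5 + 0 = -432/5 + 53*π.
||u||_{H^1}^2 = (-48/5 + 7*π) + (-432/5 + 53*π) = -96 + 60*π.


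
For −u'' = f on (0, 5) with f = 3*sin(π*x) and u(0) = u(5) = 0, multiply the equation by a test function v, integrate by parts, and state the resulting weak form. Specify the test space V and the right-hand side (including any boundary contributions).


V = H^1_0(0, 5) (so v(0) = v(5) = 0); weak form: ∫_0^5 u'v' dx = ∫_0^5 (3*sin(π*x)) v dx for all v ∈ V.

Multiply both sides by a test function v and integrate from 0 to 5:
  ∫_0^5 −u''(x) v(x) dx = ∫_0^5 f(x) v(x) dx.
Integrate the LHS by parts once:
  ∫_0^5 −u'' v dx = −[u'(x) v(x)]_0^5 + ∫_0^5 u'(x) v'(x) dx.
Thus ∫_0^5 u'(x) v'(x) dx = ∫_0^5 f(x) v(x) dx + [u'(x) v(x)]_0^5.
Choose V so that boundary terms are either known or forced to vanish.
u is Dirichlet: u(0) = u(5) = 0. Let V = H^1_0(0, 5); then v(0) = v(5) = 0, and [u' v]_0^5 = 0.
Weak formulation: find u (satisfying any essential BC) such that ∫_0^5 u'(x) v'(x) dx = ∫_0^5 f v dx for all v ∈ V.
Substituting f(x) = 3*sin(π*x), the right-hand side is ∫_0^5 (3*sin(π*x)) v dx.


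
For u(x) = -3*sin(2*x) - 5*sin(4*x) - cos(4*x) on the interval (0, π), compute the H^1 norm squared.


||u||_{H^1(0,π)}^2 = 487*π/2

u'(x) = 4*sin(4*x) - 6*cos(2*x) - 20*cos(4*x).
Expand u² and (u')² and integrate term by term on (0, π), using: for integers n ≥ 1, ∫_0^π sin²(nx) dx = ∫_0^π cos²(nx) dx = π/2; for n ≠ n', ∫_0^π sin(nx)sin(n'x) dx = ∫_0^π cos(nx)cos(n'x) dx = 0; and by product-to-sum, ∫_0^π sin(nx)cos(n'x) dx = ½∫_0^π [sin((n+n')x) + sin((n−n')x)] dx, which is 0 when n+n' is even and 2n/(n²−n'²) when n+n' is odd (it need not vanish on (0, π)).
  u² squared terms: (-1)²·∫cos(4x)² dx = 1·π/2 = π/2;  (-5)²·∫sin(4x)² dx = 25·π/2 = 25*π/2;  (-3)²·∫sin(2x)² dx = 9·π/2 = 9*π/2.
  u² cross terms: 2·(-1)·(-5)·∫cos(4x)·sin(4x) dx = 10·(0) = 0;  2·(-1)·(-3)·∫cos(4x)·sin(2x) dx = 6·(0) = 0;  2·(-5)·(-3)·∫sin(4x)·sin(2x) dx = 30·(0) = 0.
  So ∫_0^π u² dx = π/2 + 25*π/2 + 9*π/2 + 0 + 0 + 0 = 35*π/2.
  (u')² squared terms: (-20)²·∫cos(4x)² dx = 400·π/2 = 200*π;  (-6)²·∫cos(2x)² dx = 36·π/2 = 18*π;  (4)²·∫sin(4x)² dx = 16·π/2 = 8*π.
  (u')² cross terms: 2·(-20)·(-6)·∫cos(4x)·cos(2x) dx = 240·(0) = 0;  2·(-20)·(4)·∫cos(4x)·sin(4x) dx = -160·(0) = 0;  2·(-6)·(4)·∫cos(2x)·sin(4x) dx = -48·(0) = 0.
  So ∫_0^π (u')² dx = 200*π + 18*π + 8*π + 0 + 0 + 0 = 226*π.
||u||_{H^1}^2 = (35*π/2) + (226*π) = 487*π/2.
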